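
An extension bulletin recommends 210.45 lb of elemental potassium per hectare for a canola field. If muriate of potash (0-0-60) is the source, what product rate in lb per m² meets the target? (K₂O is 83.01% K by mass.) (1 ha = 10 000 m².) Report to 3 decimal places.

0.042 lb of product per sq m

As K₂O: 210.45 / 0.8301 = 253.524 lb per hectare.
Product per hectare = 253.524 / 60% = 422.539 lb.
Convert to per m²: 422.539 × 0.0001 = 0.0422539 lb.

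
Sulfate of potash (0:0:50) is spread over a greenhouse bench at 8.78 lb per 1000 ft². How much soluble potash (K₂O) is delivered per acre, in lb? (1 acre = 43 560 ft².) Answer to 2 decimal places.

K₂O per 1000 ft² = 8.78 × 50% = 4.39 lb.
Convert to per acre: 4.39 × 43.56 = 191.228 lb.

191.23 lb K₂O per acre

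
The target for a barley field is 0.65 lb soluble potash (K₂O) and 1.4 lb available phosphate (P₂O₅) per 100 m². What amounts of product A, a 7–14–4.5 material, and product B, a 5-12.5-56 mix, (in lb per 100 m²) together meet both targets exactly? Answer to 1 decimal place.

Let a = lb of product A, b = lb of product B (per 100 m²).
K₂O: 0.045·a + 0.56·b = 0.65
P₂O₅: 0.14·a + 0.125·b = 1.4
From row1: a = (0.65 − 0.56·b) / 0.045.
Into row2: 0.14·(0.65 − 0.56·b)/0.045 + 0.125·b = 1.4 → b = 0.384748, a = 9.65648.

9.7 lb product A, 0.4 lb product B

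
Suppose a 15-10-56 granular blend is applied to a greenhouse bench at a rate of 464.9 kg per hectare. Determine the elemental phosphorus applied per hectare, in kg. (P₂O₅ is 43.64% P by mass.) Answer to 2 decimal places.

20.29 kg P per hectare

P₂O₅ per hectare = 464.9 × 10% = 46.49 kg.
Elemental P = 46.49 × 0.4364 = 20.2882 kg per hectare.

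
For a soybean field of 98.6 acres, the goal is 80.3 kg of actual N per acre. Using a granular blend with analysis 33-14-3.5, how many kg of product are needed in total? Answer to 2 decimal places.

23992.67 kg

Product per acre = 80.3 / 33% = 243.333 kg.
Total product = 243.333 × 98.6 = 23992.667 kg.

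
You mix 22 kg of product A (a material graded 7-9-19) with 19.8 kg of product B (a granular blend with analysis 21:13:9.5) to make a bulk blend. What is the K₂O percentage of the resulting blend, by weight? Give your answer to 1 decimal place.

14.5% K₂O

Total mass = 22 + 19.8 = 41.8 kg.
K₂O mass = 19%×22 + 9.5%×19.8 = 6.061 kg.
% K₂O = 6.061 / 41.8 = 14.5%.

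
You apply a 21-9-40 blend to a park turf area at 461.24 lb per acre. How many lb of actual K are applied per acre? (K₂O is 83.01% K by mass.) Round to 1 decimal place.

153.2 lb K per acre

K₂O per acre = 461.24 × 40% = 184.496 lb.
Elemental K = 184.496 × 0.8301 = 153.15 lb per acre.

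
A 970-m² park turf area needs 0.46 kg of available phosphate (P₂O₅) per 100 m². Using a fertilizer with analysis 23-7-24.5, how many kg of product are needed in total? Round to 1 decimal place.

63.7 kg

Product per 100 m² = 0.46 / 7% = 6.57143 kg.
Total product = 6.57143 × 970 / 100 = 63.7429 kg.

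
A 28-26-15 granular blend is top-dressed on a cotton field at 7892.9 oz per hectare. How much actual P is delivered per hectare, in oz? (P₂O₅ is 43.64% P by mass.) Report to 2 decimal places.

P₂O₅ per hectare = 7892.9 × 26% = 2052.15 oz.
Elemental P = 2052.15 × 0.4364 = 895.56001 oz per hectare.

895.56 oz P per hectare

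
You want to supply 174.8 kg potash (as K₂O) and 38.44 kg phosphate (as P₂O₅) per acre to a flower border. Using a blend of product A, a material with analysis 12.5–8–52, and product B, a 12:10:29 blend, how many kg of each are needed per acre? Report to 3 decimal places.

219.875 kg product A, 208.500 kg product B

Per-acre balance (a = product A, b = product B):
K₂O: 0.52·a + 0.29·b = 174.8
P₂O₅: 0.08·a + 0.1·b = 38.44
Eliminate b: (row1) − 0.29/0.1·(row2) → 0.288·a = 63.324, so a = 219.875.
Then b = (38.44 − 0.08·219.875) / 0.1 = 208.5.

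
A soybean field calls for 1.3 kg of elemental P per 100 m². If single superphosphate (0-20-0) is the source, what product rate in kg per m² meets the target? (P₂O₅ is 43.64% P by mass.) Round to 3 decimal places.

As P₂O₅: 1.3 / 0.4364 = 2.97892 kg per 100 m².
Product per 100 m² = 2.97892 / 20% = 14.8946 kg.
Convert to per m²: 14.8946 × 0.01 = 0.148946 kg.

0.149 kg of product per sq m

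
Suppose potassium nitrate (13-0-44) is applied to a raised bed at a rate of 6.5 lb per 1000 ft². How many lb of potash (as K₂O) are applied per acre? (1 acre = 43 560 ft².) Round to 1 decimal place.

K₂O per 1000 ft² = 6.5 × 44% = 2.86 lb.
Convert to per acre: 2.86 × 43.56 = 124.582 lb.

124.6 lb K₂O per acre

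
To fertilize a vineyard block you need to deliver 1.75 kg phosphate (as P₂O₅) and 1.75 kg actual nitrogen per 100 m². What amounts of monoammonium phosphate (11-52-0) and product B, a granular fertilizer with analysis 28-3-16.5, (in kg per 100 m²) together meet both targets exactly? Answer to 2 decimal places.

3.07 kg monoammonium phosphate, 5.04 kg product B

Let a = kg of monoammonium phosphate, b = kg of product B (per 100 m²).
P₂O₅: 0.52·a + 0.03·b = 1.75
N: 0.11·a + 0.28·b = 1.75
From row1: a = (1.75 − 0.03·b) / 0.52.
Into row2: 0.11·(1.75 − 0.03·b)/0.52 + 0.28·b = 1.75 → b = 5.04216, a = 3.07449.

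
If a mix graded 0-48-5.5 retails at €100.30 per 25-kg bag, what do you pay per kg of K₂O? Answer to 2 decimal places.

K₂O in bag = 25 × 5.5% = 1.375 kg.
Cost per kg K₂O = €100.30 / 1.375 = €72.9455.

€72.95 per kg K₂O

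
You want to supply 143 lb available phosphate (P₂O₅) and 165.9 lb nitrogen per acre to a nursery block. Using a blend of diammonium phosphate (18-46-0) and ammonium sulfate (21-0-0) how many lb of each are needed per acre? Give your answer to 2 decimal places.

Let a = lb of diammonium phosphate, b = lb of ammonium sulfate (per acre).
P₂O₅: 0.46·a + 0·b = 143
N: 0.18·a + 0.21·b = 165.9
Eliminate a: (row1) − 0.46/0.18·(row2) → -0.536667·b = -280.967, so b = 523.5404.
Back-substitute: a = (143 − 0·523.5404) / 0.46 = 310.8696.

310.87 lb diammonium phosphate, 523.54 lb ammonium sulfate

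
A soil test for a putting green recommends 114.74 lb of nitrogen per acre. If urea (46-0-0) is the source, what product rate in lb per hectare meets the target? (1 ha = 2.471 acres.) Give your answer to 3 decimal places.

Product per acre = 114.74 / 46% = 249.435 lb.
Convert to per hectare: 249.435 × 2.471 = 616.3533 lb.

616.353 lb of product per hectare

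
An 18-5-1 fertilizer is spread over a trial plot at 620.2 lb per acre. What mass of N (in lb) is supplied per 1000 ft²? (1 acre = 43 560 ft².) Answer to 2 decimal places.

nitrogen per acre = 620.2 × 18% = 111.636 lb.
Convert to per 1000 ft²: 111.636 × 0.0229568 = 2.56281 lb.

2.56 lb N per thousand sq ft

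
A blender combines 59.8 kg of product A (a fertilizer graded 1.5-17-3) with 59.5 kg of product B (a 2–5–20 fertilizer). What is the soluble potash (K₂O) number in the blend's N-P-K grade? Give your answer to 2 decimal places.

Total mass = 59.8 + 59.5 = 119.3 kg.
K₂O mass = 3%×59.8 + 20%×59.5 = 13.694 kg.
% K₂O = 13.694 / 119.3 = 11.4786%.

11.48% K₂O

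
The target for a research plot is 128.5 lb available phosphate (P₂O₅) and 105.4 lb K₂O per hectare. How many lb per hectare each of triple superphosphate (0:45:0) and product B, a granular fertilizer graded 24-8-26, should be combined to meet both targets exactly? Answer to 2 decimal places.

Let a = lb of triple superphosphate, b = lb of product B (per hectare).
P₂O₅: 0.45·a + 0.08·b = 128.5
K₂O: 0·a + 0.26·b = 105.4
Solving simultaneously: a = 213.487, b = 405.3846.

213.49 lb triple superphosphate, 405.38 lb product B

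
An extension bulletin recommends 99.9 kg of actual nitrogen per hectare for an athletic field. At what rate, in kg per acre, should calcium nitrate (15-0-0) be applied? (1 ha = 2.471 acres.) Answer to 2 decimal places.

269.53 kg of product per acre

Product per hectare = 99.9 / 15% = 666 kg.
Convert to per acre: 666 × 0.404694 = 269.527 kg.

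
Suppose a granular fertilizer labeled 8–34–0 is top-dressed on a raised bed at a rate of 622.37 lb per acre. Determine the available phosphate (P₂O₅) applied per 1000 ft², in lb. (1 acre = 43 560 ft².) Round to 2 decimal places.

P₂O₅ per acre = 622.37 × 34% = 211.606 lb.
Convert to per 1000 ft²: 211.606 × 0.0229568 = 4.8578 lb.

4.86 lb P₂O₅ per thousand sq ft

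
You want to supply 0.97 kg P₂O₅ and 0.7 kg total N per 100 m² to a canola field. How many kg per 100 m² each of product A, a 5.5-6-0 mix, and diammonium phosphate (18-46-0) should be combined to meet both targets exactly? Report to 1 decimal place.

10.2 kg product A, 0.8 kg diammonium phosphate

Per-100 m² balance (a = product A, b = diammonium phosphate):
P₂O₅: 0.06·a + 0.46·b = 0.97
N: 0.055·a + 0.18·b = 0.7
From row1: a = (0.97 − 0.46·b) / 0.06.
Into row2: 0.055·(0.97 − 0.46·b)/0.06 + 0.18·b = 0.7 → b = 0.782759, a = 10.1655.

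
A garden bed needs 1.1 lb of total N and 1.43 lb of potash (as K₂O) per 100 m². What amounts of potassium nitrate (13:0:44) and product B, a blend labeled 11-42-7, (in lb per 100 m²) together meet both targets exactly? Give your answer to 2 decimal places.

2.04 lb potassium nitrate, 7.59 lb product B

With a, b = lb per 100 m² of potassium nitrate and product B:
N: 0.13·a + 0.11·b = 1.1
K₂O: 0.44·a + 0.07·b = 1.43
Eliminate a: (row1) − 0.13/0.44·(row2) → 0.0893182·b = 0.6775, so b = 7.58524.
Back-substitute: a = (1.1 − 0.11·7.58524) / 0.13 = 2.04326.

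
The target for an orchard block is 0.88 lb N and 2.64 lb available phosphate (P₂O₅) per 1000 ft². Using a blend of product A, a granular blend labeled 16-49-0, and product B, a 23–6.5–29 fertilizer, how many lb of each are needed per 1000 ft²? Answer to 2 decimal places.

With a, b = lb per 1000 ft² of product A and product B:
N: 0.16·a + 0.23·b = 0.88
P₂O₅: 0.49·a + 0.065·b = 2.64
Eliminate b: (row1) − 0.23/0.065·(row2) → -1.57385·a = -8.46154, so a = 5.37634.
Then b = (2.64 − 0.49·5.37634) / 0.065 = 0.0860215.

5.38 lb product A, 0.09 lb product B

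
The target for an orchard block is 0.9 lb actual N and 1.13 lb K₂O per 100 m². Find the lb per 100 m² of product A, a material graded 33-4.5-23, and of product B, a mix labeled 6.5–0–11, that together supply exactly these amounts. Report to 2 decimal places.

1.20 lb product A, 7.77 lb product B

Per-100 m² balance (a = product A, b = product B):
N: 0.33·a + 0.065·b = 0.9
K₂O: 0.23·a + 0.11·b = 1.13
Eliminate b: (row1) − 0.065/0.11·(row2) → 0.194091·a = 0.232273, so a = 1.19672.
Then b = (1.13 − 0.23·1.19672) / 0.11 = 7.77049.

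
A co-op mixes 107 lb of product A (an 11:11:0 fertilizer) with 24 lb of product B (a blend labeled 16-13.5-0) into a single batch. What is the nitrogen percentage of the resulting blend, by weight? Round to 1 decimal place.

11.9% N

Total mass = 107 + 24 = 131 lb.
N mass = 11%×107 + 16%×24 = 15.61 lb.
% N = 15.61 / 131 = 11.916%.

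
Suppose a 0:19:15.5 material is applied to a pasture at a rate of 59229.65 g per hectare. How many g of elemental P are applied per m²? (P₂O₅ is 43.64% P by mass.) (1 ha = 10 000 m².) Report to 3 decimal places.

0.491 g P per sq m

P₂O₅ per hectare = 59229.65 × 19% = 11253.6 g.
Elemental P = 11253.6 × 0.4364 = 4911.09 g per hectare.
Convert to per m²: 4911.09 × 0.0001 = 0.491109 g.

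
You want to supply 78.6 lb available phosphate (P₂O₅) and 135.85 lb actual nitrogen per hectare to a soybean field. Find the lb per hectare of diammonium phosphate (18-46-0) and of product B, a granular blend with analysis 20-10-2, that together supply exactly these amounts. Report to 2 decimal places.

With a, b = lb per hectare of diammonium phosphate and product B:
P₂O₅: 0.46·a + 0.1·b = 78.6
N: 0.18·a + 0.2·b = 135.85
Eliminate a: (row1) − 0.46/0.18·(row2) → -0.411111·b = -268.572, so b = 653.284.
Back-substitute: a = (78.6 − 0.1·653.284) / 0.46 = 28.8514.

28.85 lb diammonium phosphate, 653.28 lb product B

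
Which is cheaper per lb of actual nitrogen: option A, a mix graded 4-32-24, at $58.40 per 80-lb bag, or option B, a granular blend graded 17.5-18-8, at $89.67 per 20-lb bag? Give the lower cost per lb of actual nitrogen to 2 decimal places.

option A: N per bag = 80 × 4% = 3.2 lb; cost = 58.40 / 3.2 = $18.2500/lb N.
option B: N per bag = 20 × 17.5% = 3.5 lb; cost = 89.67 / 3.5 = $25.6200/lb N.
option A is cheaper.

$18.25 per lb N (option A)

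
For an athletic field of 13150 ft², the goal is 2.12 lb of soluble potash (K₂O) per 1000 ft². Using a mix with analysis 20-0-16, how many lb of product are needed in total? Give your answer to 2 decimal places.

Product per 1000 ft² = 2.12 / 16% = 13.25 lb.
Total product = 13.25 × 13150 / 1000 = 174.238 lb.

174.24 lb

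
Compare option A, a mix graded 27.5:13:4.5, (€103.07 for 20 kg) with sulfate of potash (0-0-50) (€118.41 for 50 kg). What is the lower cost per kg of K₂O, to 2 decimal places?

option A: K₂O per bag = 20 × 4.5% = 0.9 kg; cost = 103.07 / 0.9 = €114.5222/kg K₂O.
sulfate of potash: K₂O per bag = 50 × 50% = 25 kg; cost = 118.41 / 25 = €4.7364/kg K₂O.
sulfate of potash is cheaper.

€4.74 per kg K₂O (sulfate of potash)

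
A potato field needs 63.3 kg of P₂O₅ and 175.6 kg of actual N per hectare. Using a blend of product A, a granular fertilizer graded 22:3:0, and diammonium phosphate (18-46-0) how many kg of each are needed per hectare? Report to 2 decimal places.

724.24 kg product A, 90.38 kg diammonium phosphate

Let a = kg of product A, b = kg of diammonium phosphate (per hectare).
P₂O₅: 0.03·a + 0.46·b = 63.3
N: 0.22·a + 0.18·b = 175.6
Eliminate b: (row1) − 0.46/0.18·(row2) → -0.532222·a = -385.456, so a = 724.238.
Then b = (175.6 − 0.22·724.238) / 0.18 = 90.3758.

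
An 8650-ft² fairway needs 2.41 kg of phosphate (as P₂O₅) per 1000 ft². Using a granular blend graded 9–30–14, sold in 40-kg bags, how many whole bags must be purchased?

Product per 1000 ft² = 2.41 / 30% = 8.03333 kg.
Total product = 8.03333 × 8650 / 1000 = 69.4883 kg.
Bags = ⌈69.4883 / 40⌉ = 2.

2 bags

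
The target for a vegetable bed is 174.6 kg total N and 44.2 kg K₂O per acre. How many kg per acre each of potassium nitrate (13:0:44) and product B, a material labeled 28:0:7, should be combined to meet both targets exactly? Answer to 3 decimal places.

Let a = kg of potassium nitrate, b = kg of product B (per acre).
N: 0.13·a + 0.28·b = 174.6
K₂O: 0.44·a + 0.07·b = 44.2
From row1: a = (174.6 − 0.28·b) / 0.13.
Into row2: 0.44·(174.6 − 0.28·b)/0.13 + 0.07·b = 44.2 → b = 622.9448, a = 1.34969.

1.350 kg potassium nitrate, 622.945 kg product B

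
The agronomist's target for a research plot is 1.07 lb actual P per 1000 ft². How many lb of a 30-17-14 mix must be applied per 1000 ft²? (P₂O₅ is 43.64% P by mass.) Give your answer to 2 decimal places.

As P₂O₅: 1.07 / 0.4364 = 2.45188 lb per 1000 ft².
Product per 1000 ft² = 2.45188 / 17% = 14.4228 lb.

14.42 lb of product per thousand sq ft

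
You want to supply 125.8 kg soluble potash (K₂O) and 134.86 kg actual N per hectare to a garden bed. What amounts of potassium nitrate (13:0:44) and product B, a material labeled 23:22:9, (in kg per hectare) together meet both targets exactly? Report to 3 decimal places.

With a, b = kg per hectare of potassium nitrate and product B:
K₂O: 0.44·a + 0.09·b = 125.8
N: 0.13·a + 0.23·b = 134.86
Eliminate a: (row1) − 0.44/0.13·(row2) → -0.688462·b = -330.649, so b = 480.2726.
Back-substitute: a = (125.8 − 0.09·480.2726) / 0.44 = 187.6715.

187.672 kg potassium nitrate, 480.273 kg product B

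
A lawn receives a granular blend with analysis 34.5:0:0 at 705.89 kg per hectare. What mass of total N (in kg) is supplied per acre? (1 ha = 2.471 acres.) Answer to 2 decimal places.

nitrogen per hectare = 705.89 × 34.5% = 243.532 kg.
Convert to per acre: 243.532 × 0.404694 = 98.5561 kg.

98.56 kg N per acre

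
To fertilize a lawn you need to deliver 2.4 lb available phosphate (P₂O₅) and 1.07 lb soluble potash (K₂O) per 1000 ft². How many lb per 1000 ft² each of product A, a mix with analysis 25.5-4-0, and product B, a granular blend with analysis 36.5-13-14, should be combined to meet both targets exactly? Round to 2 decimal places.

35.16 lb product A, 7.64 lb product B

Per-1000 ft² balance (a = product A, b = product B):
P₂O₅: 0.04·a + 0.13·b = 2.4
K₂O: 0·a + 0.14·b = 1.07
Solving simultaneously: a = 35.1607, b = 7.64286.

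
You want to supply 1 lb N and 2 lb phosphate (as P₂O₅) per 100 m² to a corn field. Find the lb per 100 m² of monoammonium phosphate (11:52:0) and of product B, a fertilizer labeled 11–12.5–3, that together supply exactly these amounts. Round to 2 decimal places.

2.19 lb monoammonium phosphate, 6.90 lb product B

Let a = lb of monoammonium phosphate, b = lb of product B (per 100 m²).
N: 0.11·a + 0.11·b = 1
P₂O₅: 0.52·a + 0.125·b = 2
Eliminate b: (row1) − 0.11/0.125·(row2) → -0.3476·a = -0.76, so a = 2.18642.
Then b = (2 − 0.52·2.18642) / 0.125 = 6.90449.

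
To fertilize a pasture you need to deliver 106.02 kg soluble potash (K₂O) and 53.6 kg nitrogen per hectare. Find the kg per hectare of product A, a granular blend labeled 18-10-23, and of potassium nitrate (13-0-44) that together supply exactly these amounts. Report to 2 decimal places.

Let a = kg of product A, b = kg of potassium nitrate (per hectare).
K₂O: 0.23·a + 0.44·b = 106.02
N: 0.18·a + 0.13·b = 53.6
Solving simultaneously: a = 198.811, b = 137.0304.

198.81 kg product A, 137.03 kg potassium nitrate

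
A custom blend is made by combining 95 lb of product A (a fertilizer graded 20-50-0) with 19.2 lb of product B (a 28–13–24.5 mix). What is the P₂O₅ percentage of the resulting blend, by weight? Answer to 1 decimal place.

Total mass = 95 + 19.2 = 114.2 lb.
P₂O₅ mass = 50%×95 + 13%×19.2 = 49.996 lb.
% P₂O₅ = 49.996 / 114.2 = 43.7793%.

43.8% P₂O₅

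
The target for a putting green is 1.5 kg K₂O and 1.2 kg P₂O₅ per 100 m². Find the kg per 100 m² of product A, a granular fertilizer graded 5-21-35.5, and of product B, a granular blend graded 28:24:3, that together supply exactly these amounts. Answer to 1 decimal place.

4.1 kg product A, 1.4 kg product B

With a, b = kg per 100 m² of product A and product B:
K₂O: 0.355·a + 0.03·b = 1.5
P₂O₅: 0.21·a + 0.24·b = 1.2
Eliminate b: (row1) − 0.03/0.24·(row2) → 0.32875·a = 1.35, so a = 4.10646.
Then b = (1.2 − 0.21·4.10646) / 0.24 = 1.40684.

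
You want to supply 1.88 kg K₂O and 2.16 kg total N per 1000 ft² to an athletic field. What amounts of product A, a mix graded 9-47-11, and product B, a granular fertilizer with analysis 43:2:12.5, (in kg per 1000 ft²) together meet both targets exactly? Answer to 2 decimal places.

Per-1000 ft² balance (a = product A, b = product B):
K₂O: 0.11·a + 0.125·b = 1.88
N: 0.09·a + 0.43·b = 2.16
From row1: a = (1.88 − 0.125·b) / 0.11.
Into row2: 0.09·(1.88 − 0.125·b)/0.11 + 0.43·b = 2.16 → b = 1.89736, a = 14.9348.

14.93 kg product A, 1.90 kg product B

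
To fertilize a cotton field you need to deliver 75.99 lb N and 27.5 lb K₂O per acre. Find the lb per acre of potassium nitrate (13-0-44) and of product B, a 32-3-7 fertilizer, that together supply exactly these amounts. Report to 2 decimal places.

With a, b = lb per acre of potassium nitrate and product B:
N: 0.13·a + 0.32·b = 75.99
K₂O: 0.44·a + 0.07·b = 27.5
Solving simultaneously: a = 26.429, b = 226.732.

26.43 lb potassium nitrate, 226.73 lb product B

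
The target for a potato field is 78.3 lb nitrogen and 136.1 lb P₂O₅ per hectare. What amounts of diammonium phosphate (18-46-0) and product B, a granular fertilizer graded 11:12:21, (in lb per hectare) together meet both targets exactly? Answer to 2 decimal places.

192.24 lb diammonium phosphate, 397.24 lb product B

Let a = lb of diammonium phosphate, b = lb of product B (per hectare).
N: 0.18·a + 0.11·b = 78.3
P₂O₅: 0.46·a + 0.12·b = 136.1
Eliminate b: (row1) − 0.11/0.12·(row2) → -0.241667·a = -46.4583, so a = 192.241.
Then b = (136.1 − 0.46·192.241) / 0.12 = 397.241.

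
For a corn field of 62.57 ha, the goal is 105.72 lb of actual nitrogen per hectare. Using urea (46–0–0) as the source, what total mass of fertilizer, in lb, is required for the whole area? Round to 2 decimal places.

14380.22 lb

Product per hectare = 105.72 / 46% = 229.826 lb.
Total product = 229.826 × 62.57 = 14380.218 lb.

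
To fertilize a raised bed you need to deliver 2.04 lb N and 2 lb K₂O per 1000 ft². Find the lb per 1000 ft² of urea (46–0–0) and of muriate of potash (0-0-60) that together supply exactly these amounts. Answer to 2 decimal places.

4.43 lb urea, 3.33 lb muriate of potash

Let a = lb of urea, b = lb of muriate of potash (per 1000 ft²).
N: 0.46·a + 0·b = 2.04
K₂O: 0·a + 0.6·b = 2
Solving simultaneously: a = 4.43478, b = 3.33333.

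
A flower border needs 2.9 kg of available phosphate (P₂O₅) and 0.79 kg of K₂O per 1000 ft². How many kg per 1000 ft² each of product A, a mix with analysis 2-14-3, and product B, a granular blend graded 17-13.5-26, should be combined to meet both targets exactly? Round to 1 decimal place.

With a, b = kg per 1000 ft² of product A and product B:
P₂O₅: 0.14·a + 0.135·b = 2.9
K₂O: 0.03·a + 0.26·b = 0.79
From row1: a = (2.9 − 0.135·b) / 0.14.
Into row2: 0.03·(2.9 − 0.135·b)/0.14 + 0.26·b = 0.79 → b = 0.729521, a = 20.0108.

20.0 kg product A, 0.7 kg product B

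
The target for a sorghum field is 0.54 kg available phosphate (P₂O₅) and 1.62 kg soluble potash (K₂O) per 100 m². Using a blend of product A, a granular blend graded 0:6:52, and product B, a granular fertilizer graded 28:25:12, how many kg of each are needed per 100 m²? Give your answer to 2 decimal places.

With a, b = kg per 100 m² of product A and product B:
P₂O₅: 0.06·a + 0.25·b = 0.54
K₂O: 0.52·a + 0.12·b = 1.62
Solving simultaneously: a = 2.77036, b = 1.49511.

2.77 kg product A, 1.50 kg product B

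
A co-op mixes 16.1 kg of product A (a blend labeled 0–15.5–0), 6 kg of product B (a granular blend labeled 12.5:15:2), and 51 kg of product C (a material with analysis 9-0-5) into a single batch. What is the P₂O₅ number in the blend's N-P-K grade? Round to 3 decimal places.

4.645% P₂O₅

Total mass = 16.1 + 6 + 51 = 73.1 kg.
P₂O₅ mass = 15.5%×16.1 + 15%×6 + 0%×51 = 3.3955 kg.
% P₂O₅ = 3.3955 / 73.1 = 4.64501%.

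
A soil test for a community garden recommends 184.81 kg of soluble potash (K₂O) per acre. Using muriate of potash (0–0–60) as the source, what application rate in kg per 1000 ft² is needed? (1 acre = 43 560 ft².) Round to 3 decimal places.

7.071 kg of product per thousand sq ft

Product per acre = 184.81 / 60% = 308.017 kg.
Convert to per 1000 ft²: 308.017 × 0.0229568 = 7.07109 kg.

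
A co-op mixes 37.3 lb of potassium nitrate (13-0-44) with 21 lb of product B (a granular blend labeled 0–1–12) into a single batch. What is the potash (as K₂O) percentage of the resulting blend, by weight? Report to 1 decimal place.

Total mass = 37.3 + 21 = 58.3 lb.
K₂O mass = 44%×37.3 + 12%×21 = 18.932 lb.
% K₂O = 18.932 / 58.3 = 32.4734%.

32.5% K₂O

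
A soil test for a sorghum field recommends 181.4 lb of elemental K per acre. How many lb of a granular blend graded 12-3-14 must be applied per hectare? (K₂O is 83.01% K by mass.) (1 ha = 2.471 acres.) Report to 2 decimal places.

As K₂O: 181.4 / 0.8301 = 218.528 lb per acre.
Product per acre = 218.528 / 14% = 1560.91 lb.
Convert to per hectare: 1560.91 × 2.471 = 3857.017 lb.

3857.02 lb of product per hectare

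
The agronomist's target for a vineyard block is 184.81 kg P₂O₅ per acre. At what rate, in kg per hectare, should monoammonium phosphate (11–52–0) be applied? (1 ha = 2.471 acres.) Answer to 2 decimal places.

878.20 kg of product per hectare

Product per acre = 184.81 / 52% = 355.404 kg.
Convert to per hectare: 355.404 × 2.471 = 878.203 kg.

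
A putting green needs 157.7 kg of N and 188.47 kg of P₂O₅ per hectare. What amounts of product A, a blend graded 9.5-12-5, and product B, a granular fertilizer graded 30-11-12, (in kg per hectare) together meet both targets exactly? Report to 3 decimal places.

1534.012 kg product A, 39.896 kg product B

Let a = kg of product A, b = kg of product B (per hectare).
N: 0.095·a + 0.3·b = 157.7
P₂O₅: 0.12·a + 0.11·b = 188.47
From row1: a = (157.7 − 0.3·b) / 0.095.
Into row2: 0.12·(157.7 − 0.3·b)/0.095 + 0.11·b = 188.47 → b = 39.8963, a = 1534.0117.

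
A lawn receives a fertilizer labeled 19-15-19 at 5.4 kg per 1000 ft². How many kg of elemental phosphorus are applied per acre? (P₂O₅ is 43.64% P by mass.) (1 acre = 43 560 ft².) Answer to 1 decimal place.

P₂O₅ per 1000 ft² = 5.4 × 15% = 0.81 kg.
Elemental P = 0.81 × 0.4364 = 0.353484 kg per 1000 ft².
Convert to per acre: 0.353484 × 43.56 = 15.3978 kg.

15.4 kg P per acre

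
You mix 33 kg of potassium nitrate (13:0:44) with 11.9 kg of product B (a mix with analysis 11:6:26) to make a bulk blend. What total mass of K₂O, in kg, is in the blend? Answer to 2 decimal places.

17.61 kg K₂O

K₂O mass = 44%×33 + 26%×11.9 = 17.614 kg.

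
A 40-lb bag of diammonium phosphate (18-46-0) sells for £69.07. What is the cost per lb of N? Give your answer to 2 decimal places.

N in bag = 40 × 18% = 7.2 lb.
Cost per lb N = £69.07 / 7.2 = £9.5931.

£9.59 per lb N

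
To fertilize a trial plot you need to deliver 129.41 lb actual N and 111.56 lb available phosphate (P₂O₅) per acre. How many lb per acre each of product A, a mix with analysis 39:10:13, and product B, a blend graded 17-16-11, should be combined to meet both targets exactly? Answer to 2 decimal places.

With a, b = lb per acre of product A and product B:
N: 0.39·a + 0.17·b = 129.41
P₂O₅: 0.1·a + 0.16·b = 111.56
Eliminate b: (row1) − 0.17/0.16·(row2) → 0.28375·a = 10.8775, so a = 38.3348.
Then b = (111.56 − 0.1·38.3348) / 0.16 = 673.291.

38.33 lb product A, 673.29 lb product B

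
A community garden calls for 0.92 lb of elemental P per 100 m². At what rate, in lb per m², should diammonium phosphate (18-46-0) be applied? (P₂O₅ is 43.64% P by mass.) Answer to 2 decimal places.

0.05 lb of product per sq m

As P₂O₅: 0.92 / 0.4364 = 2.10816 lb per 100 m².
Product per 100 m² = 2.10816 / 46% = 4.58295 lb.
Convert to per m²: 4.58295 × 0.01 = 0.0458295 lb.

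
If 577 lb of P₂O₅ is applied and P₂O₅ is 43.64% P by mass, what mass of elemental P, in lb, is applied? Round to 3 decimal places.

P = 577 × 0.4364 = 251.8028 lb.

251.803 lb P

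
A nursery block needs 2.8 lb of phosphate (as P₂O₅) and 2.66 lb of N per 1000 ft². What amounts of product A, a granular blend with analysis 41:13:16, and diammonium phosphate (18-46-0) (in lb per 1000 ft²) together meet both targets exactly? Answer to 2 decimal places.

4.36 lb product A, 4.86 lb diammonium phosphate

Let a = lb of product A, b = lb of diammonium phosphate (per 1000 ft²).
P₂O₅: 0.13·a + 0.46·b = 2.8
N: 0.41·a + 0.18·b = 2.66
From row1: a = (2.8 − 0.46·b) / 0.13.
Into row2: 0.41·(2.8 − 0.46·b)/0.13 + 0.18·b = 2.66 → b = 4.85593, a = 4.35593.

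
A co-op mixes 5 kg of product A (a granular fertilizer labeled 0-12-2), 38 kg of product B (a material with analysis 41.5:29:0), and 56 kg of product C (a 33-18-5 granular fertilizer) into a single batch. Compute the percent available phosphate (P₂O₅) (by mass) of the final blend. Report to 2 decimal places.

21.92% P₂O₅

Total mass = 5 + 38 + 56 = 99 kg.
P₂O₅ mass = 12%×5 + 29%×38 + 18%×56 = 21.7 kg.
% P₂O₅ = 21.7 / 99 = 21.9192%.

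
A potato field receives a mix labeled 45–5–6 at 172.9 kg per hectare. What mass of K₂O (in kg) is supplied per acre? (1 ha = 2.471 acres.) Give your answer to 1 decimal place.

K₂O per hectare = 172.9 × 6% = 10.374 kg.
Convert to per acre: 10.374 × 0.404694 = 4.1983 kg.

4.2 kg K₂O per acre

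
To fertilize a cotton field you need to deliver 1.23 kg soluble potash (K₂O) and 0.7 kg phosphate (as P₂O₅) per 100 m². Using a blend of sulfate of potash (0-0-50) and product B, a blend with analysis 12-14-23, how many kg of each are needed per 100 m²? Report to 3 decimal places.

Let a = kg of sulfate of potash, b = kg of product B (per 100 m²).
K₂O: 0.5·a + 0.23·b = 1.23
P₂O₅: 0·a + 0.14·b = 0.7
Solving simultaneously: a = 0.16, b = 5.

0.160 kg sulfate of potash, 5.000 kg product B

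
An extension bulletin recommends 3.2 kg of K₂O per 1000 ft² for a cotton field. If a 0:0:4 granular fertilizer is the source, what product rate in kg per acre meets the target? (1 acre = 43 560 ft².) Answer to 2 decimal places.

3484.80 kg of product per acre

Product per 1000 ft² = 3.2 / 4% = 80 kg.
Convert to per acre: 80 × 43.56 = 3484.8 kg.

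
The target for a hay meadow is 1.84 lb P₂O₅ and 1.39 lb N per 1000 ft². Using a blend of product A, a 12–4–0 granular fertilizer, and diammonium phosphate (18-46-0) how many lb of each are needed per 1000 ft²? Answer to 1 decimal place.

6.4 lb product A, 3.4 lb diammonium phosphate

Let a = lb of product A, b = lb of diammonium phosphate (per 1000 ft²).
P₂O₅: 0.04·a + 0.46·b = 1.84
N: 0.12·a + 0.18·b = 1.39
Eliminate b: (row1) − 0.46/0.18·(row2) → -0.266667·a = -1.71222, so a = 6.42083.
Then b = (1.39 − 0.12·6.42083) / 0.18 = 3.44167.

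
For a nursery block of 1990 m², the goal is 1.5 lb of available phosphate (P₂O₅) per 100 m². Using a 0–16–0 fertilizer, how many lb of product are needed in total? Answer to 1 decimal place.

186.6 lb

Product per 100 m² = 1.5 / 16% = 9.375 lb.
Total product = 9.375 × 1990 / 100 = 186.562 lb.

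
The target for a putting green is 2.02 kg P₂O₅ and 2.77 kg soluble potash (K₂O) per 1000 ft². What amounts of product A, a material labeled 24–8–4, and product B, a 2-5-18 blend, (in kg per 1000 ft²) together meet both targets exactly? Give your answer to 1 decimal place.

18.2 kg product A, 11.4 kg product B

Per-1000 ft² balance (a = product A, b = product B):
P₂O₅: 0.08·a + 0.05·b = 2.02
K₂O: 0.04·a + 0.18·b = 2.77
Eliminate a: (row1) − 0.08/0.04·(row2) → -0.31·b = -3.52, so b = 11.3548.
Back-substitute: a = (2.02 − 0.05·11.3548) / 0.08 = 18.1532.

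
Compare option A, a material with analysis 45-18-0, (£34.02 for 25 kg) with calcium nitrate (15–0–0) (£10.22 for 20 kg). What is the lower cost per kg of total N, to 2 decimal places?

option A: N per bag = 25 × 45% = 11.25 kg; cost = 34.02 / 11.25 = £3.0240/kg N.
calcium nitrate: N per bag = 20 × 15% = 3 kg; cost = 10.22 / 3 = £3.4067/kg N.
option A is cheaper.

£3.02 per kg N (option A)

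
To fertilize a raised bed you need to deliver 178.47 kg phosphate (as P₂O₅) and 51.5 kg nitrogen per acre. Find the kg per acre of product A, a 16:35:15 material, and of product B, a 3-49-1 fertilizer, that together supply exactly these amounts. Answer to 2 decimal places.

292.80 kg product A, 155.08 kg product B

With a, b = kg per acre of product A and product B:
P₂O₅: 0.35·a + 0.49·b = 178.47
N: 0.16·a + 0.03·b = 51.5
Eliminate b: (row1) − 0.49/0.03·(row2) → -2.26333·a = -662.697, so a = 292.797.
Then b = (51.5 − 0.16·292.797) / 0.03 = 155.084.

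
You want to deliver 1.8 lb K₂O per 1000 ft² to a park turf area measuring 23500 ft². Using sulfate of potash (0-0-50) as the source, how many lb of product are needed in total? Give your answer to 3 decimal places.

84.600 lb

Product per 1000 ft² = 1.8 / 50% = 3.6 lb.
Total product = 3.6 × 23500 / 1000 = 84.6 lb.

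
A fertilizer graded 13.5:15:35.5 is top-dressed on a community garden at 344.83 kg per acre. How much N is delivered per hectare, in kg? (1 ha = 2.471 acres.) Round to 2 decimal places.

nitrogen per acre = 344.83 × 13.5% = 46.5521 kg.
Convert to per hectare: 46.5521 × 2.471 = 115.0301 kg.

115.03 kg N per hectare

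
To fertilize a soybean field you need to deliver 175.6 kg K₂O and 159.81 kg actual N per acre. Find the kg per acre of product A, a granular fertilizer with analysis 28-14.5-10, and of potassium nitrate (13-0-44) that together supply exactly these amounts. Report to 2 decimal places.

Let a = kg of product A, b = kg of potassium nitrate (per acre).
K₂O: 0.1·a + 0.44·b = 175.6
N: 0.28·a + 0.13·b = 159.81
Eliminate a: (row1) − 0.1/0.28·(row2) → 0.393571·b = 118.525, so b = 301.152.
Back-substitute: a = (175.6 − 0.44·301.152) / 0.1 = 430.929.

430.93 kg product A, 301.15 kg potassium nitrate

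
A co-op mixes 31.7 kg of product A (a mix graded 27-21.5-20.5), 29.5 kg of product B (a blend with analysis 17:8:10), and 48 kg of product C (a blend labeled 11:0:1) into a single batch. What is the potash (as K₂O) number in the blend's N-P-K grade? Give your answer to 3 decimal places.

Total mass = 31.7 + 29.5 + 48 = 109.2 kg.
K₂O mass = 20.5%×31.7 + 10%×29.5 + 1%×48 = 9.9285 kg.
% K₂O = 9.9285 / 109.2 = 9.09203%.

9.092% K₂O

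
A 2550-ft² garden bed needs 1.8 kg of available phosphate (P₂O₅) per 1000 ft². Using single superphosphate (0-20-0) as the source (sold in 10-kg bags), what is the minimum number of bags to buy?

Product per 1000 ft² = 1.8 / 20% = 9 kg.
Total product = 9 × 2550 / 1000 = 22.95 kg.
Bags = ⌈22.95 / 10⌉ = 3.

3 bags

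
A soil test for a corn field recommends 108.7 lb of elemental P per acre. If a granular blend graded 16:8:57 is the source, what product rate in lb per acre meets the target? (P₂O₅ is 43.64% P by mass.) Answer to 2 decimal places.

As P₂O₅: 108.7 / 0.4364 = 249.083 lb per acre.
Product per acre = 249.083 / 8% = 3113.543 lb.

3113.54 lb of product per acre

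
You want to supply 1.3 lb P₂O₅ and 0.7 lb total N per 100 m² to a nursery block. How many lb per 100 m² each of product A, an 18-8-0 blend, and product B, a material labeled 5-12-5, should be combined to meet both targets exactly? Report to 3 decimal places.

1.080 lb product A, 10.114 lb product B

With a, b = lb per 100 m² of product A and product B:
P₂O₅: 0.08·a + 0.12·b = 1.3
N: 0.18·a + 0.05·b = 0.7
Eliminate b: (row1) − 0.12/0.05·(row2) → -0.352·a = -0.38, so a = 1.07955.
Then b = (0.7 − 0.18·1.07955) / 0.05 = 10.1136.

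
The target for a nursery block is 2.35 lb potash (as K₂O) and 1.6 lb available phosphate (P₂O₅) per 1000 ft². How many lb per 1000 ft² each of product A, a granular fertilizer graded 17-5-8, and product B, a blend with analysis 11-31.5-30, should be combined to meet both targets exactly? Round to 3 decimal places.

Let a = lb of product A, b = lb of product B (per 1000 ft²).
K₂O: 0.08·a + 0.3·b = 2.35
P₂O₅: 0.05·a + 0.315·b = 1.6
Solving simultaneously: a = 25.5147, b = 1.02941.

25.515 lb product A, 1.029 lb product B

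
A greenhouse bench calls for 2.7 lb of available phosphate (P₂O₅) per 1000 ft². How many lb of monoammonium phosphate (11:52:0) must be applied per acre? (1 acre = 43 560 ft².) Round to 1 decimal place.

Product per 1000 ft² = 2.7 / 52% = 5.19231 lb.
Convert to per acre: 5.19231 × 43.56 = 226.177 lb.

226.2 lb of product per acre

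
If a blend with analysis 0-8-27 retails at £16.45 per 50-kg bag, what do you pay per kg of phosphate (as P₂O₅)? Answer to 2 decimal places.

£4.11 per kg P₂O₅

P₂O₅ in bag = 50 × 8% = 4 kg.
Cost per kg P₂O₅ = £16.45 / 4 = £4.1125.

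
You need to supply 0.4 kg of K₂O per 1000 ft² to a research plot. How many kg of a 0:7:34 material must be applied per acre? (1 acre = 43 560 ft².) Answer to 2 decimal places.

Product per 1000 ft² = 0.4 / 34% = 1.17647 kg.
Convert to per acre: 1.17647 × 43.56 = 51.2471 kg.

51.25 kg of product per acre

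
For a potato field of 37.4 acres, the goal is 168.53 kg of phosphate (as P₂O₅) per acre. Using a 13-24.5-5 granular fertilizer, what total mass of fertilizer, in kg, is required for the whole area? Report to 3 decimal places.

25726.620 kg

Product per acre = 168.53 / 24.5% = 687.878 kg.
Total product = 687.878 × 37.4 = 25726.6204 kg.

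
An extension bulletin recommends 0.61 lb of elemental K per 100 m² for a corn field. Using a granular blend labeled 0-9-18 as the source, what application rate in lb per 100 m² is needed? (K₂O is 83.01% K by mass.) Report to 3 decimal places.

As K₂O: 0.61 / 0.8301 = 0.734851 lb per 100 m².
Product per 100 m² = 0.734851 / 18% = 4.08251 lb.

4.083 lb of product per hundred sq m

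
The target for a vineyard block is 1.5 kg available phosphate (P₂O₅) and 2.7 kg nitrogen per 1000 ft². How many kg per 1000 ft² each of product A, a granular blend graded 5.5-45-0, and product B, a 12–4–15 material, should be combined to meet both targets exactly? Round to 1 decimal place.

With a, b = kg per 1000 ft² of product A and product B:
P₂O₅: 0.45·a + 0.04·b = 1.5
N: 0.055·a + 0.12·b = 2.7
Eliminate b: (row1) − 0.04/0.12·(row2) → 0.431667·a = 0.6, so a = 1.38996.
Then b = (2.7 − 0.055·1.38996) / 0.12 = 21.8629.

1.4 kg product A, 21.9 kg product B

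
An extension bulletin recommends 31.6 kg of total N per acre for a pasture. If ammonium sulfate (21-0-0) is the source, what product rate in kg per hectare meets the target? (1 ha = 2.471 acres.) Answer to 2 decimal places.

Product per acre = 31.6 / 21% = 150.476 kg.
Convert to per hectare: 150.476 × 2.471 = 371.827 kg.

371.83 kg of product per hectare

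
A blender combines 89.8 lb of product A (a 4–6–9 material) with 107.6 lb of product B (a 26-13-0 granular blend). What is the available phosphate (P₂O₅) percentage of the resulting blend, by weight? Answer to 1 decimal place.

9.8% P₂O₅

Total mass = 89.8 + 107.6 = 197.4 lb.
P₂O₅ mass = 6%×89.8 + 13%×107.6 = 19.376 lb.
% P₂O₅ = 19.376 / 197.4 = 9.8156%.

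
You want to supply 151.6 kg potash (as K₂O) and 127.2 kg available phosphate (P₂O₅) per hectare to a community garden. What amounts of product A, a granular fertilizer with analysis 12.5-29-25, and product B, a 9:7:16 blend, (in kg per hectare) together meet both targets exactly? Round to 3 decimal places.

337.024 kg product A, 420.900 kg product B

With a, b = kg per hectare of product A and product B:
K₂O: 0.25·a + 0.16·b = 151.6
P₂O₅: 0.29·a + 0.07·b = 127.2
Eliminate b: (row1) − 0.16/0.07·(row2) → -0.412857·a = -139.143, so a = 337.0242.
Then b = (127.2 − 0.29·337.0242) / 0.07 = 420.8997.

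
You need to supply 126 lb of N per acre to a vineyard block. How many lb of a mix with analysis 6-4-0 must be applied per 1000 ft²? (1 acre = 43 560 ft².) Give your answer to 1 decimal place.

Product per acre = 126 / 6% = 2100 lb.
Convert to per 1000 ft²: 2100 × 0.0229568 = 48.2094 lb.

48.2 lb of product per thousand sq ft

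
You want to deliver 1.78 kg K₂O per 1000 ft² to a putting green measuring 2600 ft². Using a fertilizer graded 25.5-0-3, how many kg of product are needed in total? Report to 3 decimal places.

Product per 1000 ft² = 1.78 / 3% = 59.3333 kg.
Total product = 59.3333 × 2600 / 1000 = 154.2667 kg.

154.267 kg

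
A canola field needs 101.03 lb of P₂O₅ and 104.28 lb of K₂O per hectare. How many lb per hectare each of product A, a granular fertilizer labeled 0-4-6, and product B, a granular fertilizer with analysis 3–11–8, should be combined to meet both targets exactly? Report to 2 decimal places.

Let a = lb of product A, b = lb of product B (per hectare).
P₂O₅: 0.04·a + 0.11·b = 101.03
K₂O: 0.06·a + 0.08·b = 104.28
Solving simultaneously: a = 996.588, b = 556.059.

996.59 lb product A, 556.06 lb product B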